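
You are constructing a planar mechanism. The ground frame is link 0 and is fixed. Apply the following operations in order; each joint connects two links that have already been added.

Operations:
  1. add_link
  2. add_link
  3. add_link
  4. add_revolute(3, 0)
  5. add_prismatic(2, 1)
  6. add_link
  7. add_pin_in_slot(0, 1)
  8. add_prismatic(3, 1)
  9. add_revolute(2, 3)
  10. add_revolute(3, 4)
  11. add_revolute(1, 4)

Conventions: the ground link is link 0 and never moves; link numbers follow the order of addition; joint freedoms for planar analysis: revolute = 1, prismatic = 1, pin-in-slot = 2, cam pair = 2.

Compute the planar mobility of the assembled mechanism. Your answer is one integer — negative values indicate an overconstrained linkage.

link 0 = ground. State L|J1|J2 = 1|0|0
+link1  2|0|0
+link2  3|0|0
+link3  4|0|0
R(3,0) f=1→J1  4|1|0
P(2,1) f=1→J1  4|2|0
+link4  5|2|0
PS(0,1) f=2→J2  5|2|1
P(3,1) f=1→J1  5|3|1
R(2,3) f=1→J1  5|4|1
R(3,4) f=1→J1  5|5|1
R(1,4) f=1→J1  5|6|1
M = 3(5−1)−2·6−1 = 12−12−1 = -1

M = -1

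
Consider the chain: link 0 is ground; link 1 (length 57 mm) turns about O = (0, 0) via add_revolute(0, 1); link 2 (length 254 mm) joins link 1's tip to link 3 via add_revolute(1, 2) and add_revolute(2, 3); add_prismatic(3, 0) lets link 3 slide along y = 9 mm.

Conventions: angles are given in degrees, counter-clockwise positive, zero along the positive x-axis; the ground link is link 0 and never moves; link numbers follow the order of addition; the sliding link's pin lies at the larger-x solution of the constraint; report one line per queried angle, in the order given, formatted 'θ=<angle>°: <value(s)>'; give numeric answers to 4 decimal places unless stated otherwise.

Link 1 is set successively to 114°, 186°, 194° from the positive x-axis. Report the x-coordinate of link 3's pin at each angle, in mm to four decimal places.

geometry: r = 57 mm, L = 254 mm, e = 9 mm
θ=114°: crank pin P = (r cos θ, r sin θ) = (-23.183989, 52.072091)
θ=114°: h = r sin θ − e = 52.072091 − 9 = 43.072091
θ=114°: x = r cos θ + √(L² − h²) = -23.183989 + 250.321383 = 227.137395
θ=186°: crank pin P = (r cos θ, r sin θ) = (-56.687748, -5.958122)
θ=186°: h = r sin θ − e = -5.958122 − 9 = -14.958122
θ=186°: x = r cos θ + √(L² − h²) = -56.687748 + 253.559174 = 196.871426
θ=194°: crank pin P = (r cos θ, r sin θ) = (-55.306856, -13.789548)
θ=194°: h = r sin θ − e = -13.789548 − 9 = -22.789548
θ=194°: x = r cos θ + √(L² − h²) = -55.306856 + 252.975565 = 197.668709

θ=114°: 227.1374
θ=186°: 196.8714
θ=194°: 197.6687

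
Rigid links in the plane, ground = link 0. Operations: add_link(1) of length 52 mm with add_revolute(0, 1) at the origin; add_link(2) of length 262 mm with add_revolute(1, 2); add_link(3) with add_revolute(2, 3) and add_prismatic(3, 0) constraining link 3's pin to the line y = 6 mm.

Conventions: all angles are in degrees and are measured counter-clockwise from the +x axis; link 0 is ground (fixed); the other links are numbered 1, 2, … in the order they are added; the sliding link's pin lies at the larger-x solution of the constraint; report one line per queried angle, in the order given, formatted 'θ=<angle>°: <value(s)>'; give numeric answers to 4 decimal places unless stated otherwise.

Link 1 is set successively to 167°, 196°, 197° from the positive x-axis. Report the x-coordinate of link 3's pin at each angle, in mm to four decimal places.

geometry: r = 52 mm, L = 262 mm, e = 6 mm
θ=167°: crank pin P = (r cos θ, r sin θ) = (-50.667243, 11.697455)
θ=167°: h = r sin θ − e = 11.697455 − 6 = 5.697455
θ=167°: x = r cos θ + √(L² − h²) = -50.667243 + 261.938044 = 211.270801
θ=196°: crank pin P = (r cos θ, r sin θ) = (-49.985608, -14.333143)
θ=196°: h = r sin θ − e = -14.333143 − 6 = -20.333143
θ=196°: x = r cos θ + √(L² − h²) = -49.985608 + 261.209807 = 211.224199
θ=197°: crank pin P = (r cos θ, r sin θ) = (-49.727847, -15.203329)
θ=197°: h = r sin θ − e = -15.203329 − 6 = -21.203329
θ=197°: x = r cos θ + √(L² − h²) = -49.727847 + 261.140611 = 211.412764

θ=167°: 211.2708
θ=196°: 211.2242
θ=197°: 211.4128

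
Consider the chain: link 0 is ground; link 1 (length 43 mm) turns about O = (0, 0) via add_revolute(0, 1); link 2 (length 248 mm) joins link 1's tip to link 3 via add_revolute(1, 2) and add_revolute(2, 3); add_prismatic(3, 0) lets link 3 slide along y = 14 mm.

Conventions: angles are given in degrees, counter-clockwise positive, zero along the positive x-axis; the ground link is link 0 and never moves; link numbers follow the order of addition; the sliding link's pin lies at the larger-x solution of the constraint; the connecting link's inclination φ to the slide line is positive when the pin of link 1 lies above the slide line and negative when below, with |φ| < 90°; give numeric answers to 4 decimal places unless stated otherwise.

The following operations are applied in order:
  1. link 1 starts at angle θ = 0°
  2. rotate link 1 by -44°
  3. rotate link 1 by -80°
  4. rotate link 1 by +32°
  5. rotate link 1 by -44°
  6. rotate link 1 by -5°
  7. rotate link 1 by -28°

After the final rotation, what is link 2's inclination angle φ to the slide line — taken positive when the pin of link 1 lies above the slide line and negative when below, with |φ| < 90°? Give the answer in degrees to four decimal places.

geometry: r = 43 mm, L = 248 mm, e = 14 mm; θ starts at 0°
rotate link 1 by -44°: θ ← 0° -44° = -44°
rotate link 1 by -80°: θ ← -44° -80° = -124°
rotate link 1 by +32°: θ ← -124° +32° = -92°
rotate link 1 by -44°: θ ← -92° -44° = -136°
rotate link 1 by -5°: θ ← -136° -5° = -141°
rotate link 1 by -28°: θ ← -141° -28° = -169°
h = r sin θ − e = -8.204787 − 14 = -22.204787
sin φ = h / L = -22.204787 / 248 = -0.08953543
φ = arcsin(-0.08953543) = -5.136881°

-5.1369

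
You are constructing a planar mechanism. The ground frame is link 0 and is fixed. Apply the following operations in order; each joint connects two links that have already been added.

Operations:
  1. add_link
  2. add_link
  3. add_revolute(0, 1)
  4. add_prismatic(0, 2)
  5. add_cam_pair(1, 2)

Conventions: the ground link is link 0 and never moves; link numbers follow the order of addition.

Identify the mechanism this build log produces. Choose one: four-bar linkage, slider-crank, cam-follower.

links: 3 (incl. ground); joints: 1 revolute, 1 prismatic, 1 higher (cam) pair, forming one closed loop
3 links, revolute + prismatic + higher pair in one loop → cam-follower

cam-follower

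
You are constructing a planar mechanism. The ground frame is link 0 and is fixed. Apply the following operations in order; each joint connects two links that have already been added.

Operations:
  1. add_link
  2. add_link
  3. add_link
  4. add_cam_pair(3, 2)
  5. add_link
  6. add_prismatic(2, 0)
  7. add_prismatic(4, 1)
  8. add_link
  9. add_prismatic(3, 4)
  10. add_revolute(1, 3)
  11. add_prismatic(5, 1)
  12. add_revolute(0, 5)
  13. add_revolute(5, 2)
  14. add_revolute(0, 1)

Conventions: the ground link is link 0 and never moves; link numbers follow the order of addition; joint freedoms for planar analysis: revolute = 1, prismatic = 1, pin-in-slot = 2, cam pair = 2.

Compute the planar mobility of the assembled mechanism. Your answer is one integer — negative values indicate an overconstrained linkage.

L=1 J1=0 J2=0
add link → L=2 J1=0 J2=0
add link → L=3 J1=0 J2=0
add link → L=4 J1=0 J2=0
C@3,2 dof=2 J2 → L=4 J1=0 J2=1
add link → L=5 J1=0 J2=1
P@2,0 dof=1 J1 → L=5 J1=1 J2=1
P@4,1 dof=1 J1 → L=5 J1=2 J2=1
add link → L=6 J1=2 J2=1
P@3,4 dof=1 J1 → L=6 J1=3 J2=1
R@1,3 dof=1 J1 → L=6 J1=4 J2=1
P@5,1 dof=1 J1 → L=6 J1=5 J2=1
R@0,5 dof=1 J1 → L=6 J1=6 J2=1
R@5,2 dof=1 J1 → L=6 J1=7 J2=1
R@0,1 dof=1 J1 → L=6 J1=8 J2=1
M=3(L−1)−2J1−J2=3·5−2·8−1=-2

M = -2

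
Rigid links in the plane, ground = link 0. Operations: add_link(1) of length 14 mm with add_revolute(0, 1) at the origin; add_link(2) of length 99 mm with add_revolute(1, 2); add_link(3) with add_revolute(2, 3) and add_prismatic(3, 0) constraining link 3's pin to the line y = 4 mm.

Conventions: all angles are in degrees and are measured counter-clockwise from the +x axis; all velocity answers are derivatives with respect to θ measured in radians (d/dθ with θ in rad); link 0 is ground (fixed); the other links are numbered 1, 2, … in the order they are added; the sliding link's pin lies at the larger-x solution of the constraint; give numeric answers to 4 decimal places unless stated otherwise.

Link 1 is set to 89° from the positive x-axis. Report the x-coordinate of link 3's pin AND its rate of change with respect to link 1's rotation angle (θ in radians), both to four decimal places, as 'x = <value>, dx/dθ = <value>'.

geometry: r = 14 mm, L = 99 mm, e = 4 mm
crank pin P = (r cos θ, r sin θ) = (0.244334, 13.997868)
h = r sin θ − e = 13.997868 − 4 = 9.997868
x = r cos θ + √(L² − h²) = 0.244334 + 98.493871 = 98.738205
dx/dθ = −r sin θ − h·r cos θ/√(L² − h²) (θ in radians; h = 9.997868) = -14.022669

x = 98.7382, dx/dθ = -14.0227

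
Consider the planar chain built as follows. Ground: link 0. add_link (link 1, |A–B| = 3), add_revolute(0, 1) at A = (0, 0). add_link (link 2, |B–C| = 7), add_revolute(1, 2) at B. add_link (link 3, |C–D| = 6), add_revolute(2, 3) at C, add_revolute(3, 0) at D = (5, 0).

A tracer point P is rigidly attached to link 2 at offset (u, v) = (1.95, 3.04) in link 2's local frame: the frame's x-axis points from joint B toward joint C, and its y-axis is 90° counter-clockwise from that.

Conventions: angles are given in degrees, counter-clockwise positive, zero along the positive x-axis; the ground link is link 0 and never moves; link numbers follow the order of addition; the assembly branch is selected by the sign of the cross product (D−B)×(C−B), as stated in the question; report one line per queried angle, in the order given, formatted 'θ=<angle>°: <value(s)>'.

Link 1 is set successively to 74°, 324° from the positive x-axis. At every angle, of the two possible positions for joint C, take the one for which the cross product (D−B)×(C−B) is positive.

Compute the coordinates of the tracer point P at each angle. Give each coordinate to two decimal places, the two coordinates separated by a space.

A=(0,0), D=(5.00,0)
θ=74°: B = A + 3.00·(cos74°, sin74°) = (0.8269, 2.8838)
θ=74°: |BD| = 5.0726
θ=74°: circle(B,7.00) ∩ circle(D,6.00): a=3.8177, h=5.8673
θ=74°:   candidates: C₊=(7.3032,5.5403) cross=29.762; C₋=(0.6320,-4.1135) cross=-29.762
θ=74°:   branch + wants cross > 0 → take C=(7.3032,5.5403) (cross=29.762)
θ=74°: ex = (C−B)/|BC| = (0.9252,0.3795); ey = (-0.3795,0.9252)
θ=74°: P = B + 1.95·ex + 3.04·ey = (1.4773,6.4364)
θ=324°: B = A + 3.00·(cos324°, sin324°) = (2.4271, -1.7634)
θ=324°: |BD| = 3.1192
θ=324°: circle(B,7.00) ∩ circle(D,6.00): a=3.6435, h=5.9771
θ=324°:   candidates: C₊=(2.0535,5.2267) cross=18.644; C₋=(8.8114,-4.6339) cross=-18.644
θ=324°:   branch + wants cross > 0 → take C=(2.0535,5.2267) (cross=18.644)
θ=324°: ex = (C−B)/|BC| = (-0.0534,0.9986); ey = (-0.9986,-0.0534)
θ=324°: P = B + 1.95·ex + 3.04·ey = (-0.7127,0.0216)

θ=74°: 1.48 6.44
θ=324°: -0.71 0.02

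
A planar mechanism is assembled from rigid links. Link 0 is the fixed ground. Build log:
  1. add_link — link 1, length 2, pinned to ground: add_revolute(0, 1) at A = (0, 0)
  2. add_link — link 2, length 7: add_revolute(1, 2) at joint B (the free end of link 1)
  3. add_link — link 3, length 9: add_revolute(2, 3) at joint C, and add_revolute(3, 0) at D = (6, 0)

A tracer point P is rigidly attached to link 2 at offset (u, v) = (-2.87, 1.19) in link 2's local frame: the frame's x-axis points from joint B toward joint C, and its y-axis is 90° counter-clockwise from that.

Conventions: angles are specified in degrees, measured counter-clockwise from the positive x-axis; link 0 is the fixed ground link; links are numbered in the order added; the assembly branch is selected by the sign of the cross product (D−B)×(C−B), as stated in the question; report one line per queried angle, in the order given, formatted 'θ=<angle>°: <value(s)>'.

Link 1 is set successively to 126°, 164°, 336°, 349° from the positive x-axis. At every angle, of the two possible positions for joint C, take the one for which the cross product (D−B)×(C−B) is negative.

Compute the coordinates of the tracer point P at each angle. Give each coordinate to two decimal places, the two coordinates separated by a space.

A=(0,0), D=(6.00,0)
θ=126°: B = A + 2.00·(cos126°, sin126°) = (-1.1756, 1.6180)
θ=126°: |BD| = 7.3557
θ=126°: circle(B,7.00) ∩ circle(D,9.00): a=1.5027, h=6.8368
θ=126°:   candidates: C₊=(1.7942,7.9568) cross=50.290; C₋=(-1.2136,-5.3819) cross=-50.290
θ=126°:   branch - wants cross < 0 → take C=(-1.2136,-5.3819) (cross=-50.290)
θ=126°: ex = (C−B)/|BC| = (-0.0054,-1.0000); ey = (1.0000,-0.0054)
θ=126°: P = B + -2.87·ex + 1.19·ey = (0.0300,4.4815)
θ=164°: B = A + 2.00·(cos164°, sin164°) = (-1.9225, 0.5513)
θ=164°: |BD| = 7.9417
θ=164°: circle(B,7.00) ∩ circle(D,9.00): a=1.9562, h=6.7211
θ=164°:   candidates: C₊=(0.4955,7.1204) cross=53.377; C₋=(-0.4376,-6.2894) cross=-53.377
θ=164°:   branch - wants cross < 0 → take C=(-0.4376,-6.2894) (cross=-53.377)
θ=164°: ex = (C−B)/|BC| = (0.2121,-0.9772); ey = (0.9772,0.2121)
θ=164°: P = B + -2.87·ex + 1.19·ey = (-1.3684,3.6084)
θ=336°: B = A + 2.00·(cos336°, sin336°) = (1.8271, -0.8135)
θ=336°: |BD| = 4.2515
θ=336°: circle(B,7.00) ∩ circle(D,9.00): a=-1.6377, h=6.8057
θ=336°:   candidates: C₊=(-1.0825,5.5532) cross=28.934; C₋=(1.5219,-7.8068) cross=-28.934
θ=336°:   branch - wants cross < 0 → take C=(1.5219,-7.8068) (cross=-28.934)
θ=336°: ex = (C−B)/|BC| = (-0.0436,-0.9990); ey = (0.9990,-0.0436)
θ=336°: P = B + -2.87·ex + 1.19·ey = (3.1411,2.0019)
θ=349°: B = A + 2.00·(cos349°, sin349°) = (1.9633, -0.3816)
θ=349°: |BD| = 4.0547
θ=349°: circle(B,7.00) ∩ circle(D,9.00): a=-1.9186, h=6.7319
θ=349°:   candidates: C₊=(-0.5804,6.1399) cross=27.296; C₋=(0.6867,-7.2642) cross=-27.296
θ=349°:   branch - wants cross < 0 → take C=(0.6867,-7.2642) (cross=-27.296)
θ=349°: ex = (C−B)/|BC| = (-0.1824,-0.9832); ey = (0.9832,-0.1824)
θ=349°: P = B + -2.87·ex + 1.19·ey = (3.6567,2.2232)

θ=126°: 0.03 4.48
θ=164°: -1.37 3.61
θ=336°: 3.14 2.00
θ=349°: 3.66 2.22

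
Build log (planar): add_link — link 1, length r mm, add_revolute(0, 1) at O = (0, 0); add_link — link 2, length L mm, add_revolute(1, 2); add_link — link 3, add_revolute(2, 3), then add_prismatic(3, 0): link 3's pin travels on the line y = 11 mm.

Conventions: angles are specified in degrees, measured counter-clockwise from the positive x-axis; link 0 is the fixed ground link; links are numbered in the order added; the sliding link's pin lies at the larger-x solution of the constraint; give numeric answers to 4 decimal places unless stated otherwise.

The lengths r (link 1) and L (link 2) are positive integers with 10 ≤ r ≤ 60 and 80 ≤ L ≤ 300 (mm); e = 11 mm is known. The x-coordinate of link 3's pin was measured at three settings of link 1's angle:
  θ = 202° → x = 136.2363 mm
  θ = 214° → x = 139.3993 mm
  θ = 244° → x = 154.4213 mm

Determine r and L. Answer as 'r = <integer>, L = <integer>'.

constraint per measurement: (x − r cos θ)² + (r sin θ − e)² = L²
subtracting the θ₁ and θ₂ equations cancels the r² and L² terms:
r = (x₁² − x₂²) / (2[(x₁cos θ₁ + e sin θ₁) − (x₂cos θ₂ + e sin θ₂)]) = 49.9998 → r = 50
L² = (x₁ − r cos θ₁)² + (r sin θ₁ − e)² = 34225.0065 → L = 185.0000 → L = 185
check at θ₃=244°: x = 154.4213 (printed 154.4213) ✓

r = 50, L = 185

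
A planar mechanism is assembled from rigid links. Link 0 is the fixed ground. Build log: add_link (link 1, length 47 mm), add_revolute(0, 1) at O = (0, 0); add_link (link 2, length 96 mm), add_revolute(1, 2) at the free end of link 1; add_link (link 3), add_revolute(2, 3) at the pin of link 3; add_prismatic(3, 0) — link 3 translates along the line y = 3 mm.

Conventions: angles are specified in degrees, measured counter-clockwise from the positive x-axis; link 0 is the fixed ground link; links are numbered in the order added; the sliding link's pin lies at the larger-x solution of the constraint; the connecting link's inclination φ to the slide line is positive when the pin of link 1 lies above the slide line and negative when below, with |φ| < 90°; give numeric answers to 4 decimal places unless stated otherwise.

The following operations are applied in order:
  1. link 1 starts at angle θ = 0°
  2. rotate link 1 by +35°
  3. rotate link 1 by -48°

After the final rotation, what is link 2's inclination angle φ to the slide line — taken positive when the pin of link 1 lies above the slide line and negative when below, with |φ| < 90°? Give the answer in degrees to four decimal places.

geometry: r = 47 mm, L = 96 mm, e = 3 mm; θ starts at 0°
rotate link 1 by +35°: θ ← 0° +35° = 35°
rotate link 1 by -48°: θ ← 35° -48° = -13°
h = r sin θ − e = -10.572700 − 3 = -13.572700
sin φ = h / L = -13.572700 / 96 = -0.14138229
φ = arcsin(-0.14138229) = -8.127841°

-8.1278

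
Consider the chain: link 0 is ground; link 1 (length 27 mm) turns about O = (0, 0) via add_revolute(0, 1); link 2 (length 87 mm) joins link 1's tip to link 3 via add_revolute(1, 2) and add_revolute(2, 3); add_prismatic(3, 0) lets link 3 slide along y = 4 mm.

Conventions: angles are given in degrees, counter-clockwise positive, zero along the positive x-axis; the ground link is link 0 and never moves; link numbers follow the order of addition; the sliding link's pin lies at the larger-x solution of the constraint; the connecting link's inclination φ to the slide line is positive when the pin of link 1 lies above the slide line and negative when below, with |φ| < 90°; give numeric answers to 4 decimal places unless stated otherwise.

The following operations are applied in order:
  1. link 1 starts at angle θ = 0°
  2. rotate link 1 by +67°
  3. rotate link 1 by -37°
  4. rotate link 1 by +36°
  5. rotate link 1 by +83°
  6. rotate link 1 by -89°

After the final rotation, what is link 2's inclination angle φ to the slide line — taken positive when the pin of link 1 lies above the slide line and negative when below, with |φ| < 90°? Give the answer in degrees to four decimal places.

geometry: r = 27 mm, L = 87 mm, e = 4 mm; θ starts at 0°
rotate link 1 by +67°: θ ← 0° +67° = 67°
rotate link 1 by -37°: θ ← 67° -37° = 30°
rotate link 1 by +36°: θ ← 30° +36° = 66°
rotate link 1 by +83°: θ ← 66° +83° = 149°
rotate link 1 by -89°: θ ← 149° -89° = 60°
h = r sin θ − e = 23.382686 − 4 = 19.382686
sin φ = h / L = 19.382686 / 87 = 0.22278949
φ = arcsin(0.22278949) = 12.872926°

12.8729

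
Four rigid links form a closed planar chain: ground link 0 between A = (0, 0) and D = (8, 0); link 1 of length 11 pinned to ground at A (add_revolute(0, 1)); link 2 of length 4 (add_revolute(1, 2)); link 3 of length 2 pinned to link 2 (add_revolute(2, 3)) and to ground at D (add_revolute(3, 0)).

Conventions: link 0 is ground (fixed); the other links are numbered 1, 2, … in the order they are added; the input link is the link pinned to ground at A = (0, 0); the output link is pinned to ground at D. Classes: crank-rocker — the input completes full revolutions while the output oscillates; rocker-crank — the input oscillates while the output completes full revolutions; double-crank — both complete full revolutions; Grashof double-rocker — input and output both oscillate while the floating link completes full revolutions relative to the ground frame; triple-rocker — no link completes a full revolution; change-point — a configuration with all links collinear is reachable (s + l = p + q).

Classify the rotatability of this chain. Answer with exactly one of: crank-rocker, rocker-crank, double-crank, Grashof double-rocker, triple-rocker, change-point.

lengths: ground=8, input=11, coupler=4, output=2
sorted: s=2 (shortest), l=11 (longest), p+q=12
s + l = 13 vs p + q = 12
s + l > p + q → non-Grashof → no link fully rotates → triple-rocker

triple-rocker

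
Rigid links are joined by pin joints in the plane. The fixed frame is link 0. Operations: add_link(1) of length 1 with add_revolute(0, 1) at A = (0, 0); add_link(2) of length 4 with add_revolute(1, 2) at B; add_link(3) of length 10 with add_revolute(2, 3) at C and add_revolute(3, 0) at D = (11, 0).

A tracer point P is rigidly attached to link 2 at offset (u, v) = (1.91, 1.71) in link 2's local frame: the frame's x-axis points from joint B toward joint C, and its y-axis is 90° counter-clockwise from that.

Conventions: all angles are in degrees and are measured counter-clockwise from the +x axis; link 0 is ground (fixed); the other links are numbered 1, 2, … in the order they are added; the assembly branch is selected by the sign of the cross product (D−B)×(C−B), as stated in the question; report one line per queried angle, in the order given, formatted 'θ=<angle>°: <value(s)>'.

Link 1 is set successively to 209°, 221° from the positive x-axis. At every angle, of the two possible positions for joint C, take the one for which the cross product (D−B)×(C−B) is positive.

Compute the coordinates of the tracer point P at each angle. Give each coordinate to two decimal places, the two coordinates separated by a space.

A=(0,0), D=(11.00,0)
θ=209°: B = A + 1.00·(cos209°, sin209°) = (-0.8746, -0.4848)
θ=209°: |BD| = 11.8845
θ=209°: circle(B,4.00) ∩ circle(D,10.00): a=2.4082, h=3.1938
θ=209°:   candidates: C₊=(1.4013,2.8046) cross=37.957; C₋=(1.6619,-3.5777) cross=-37.957
θ=209°:   branch + wants cross > 0 → take C=(1.4013,2.8046) (cross=37.957)
θ=209°: ex = (C−B)/|BC| = (0.5690,0.8223); ey = (-0.8223,0.5690)
θ=209°: P = B + 1.91·ex + 1.71·ey = (-1.1941,2.0588)
θ=221°: B = A + 1.00·(cos221°, sin221°) = (-0.7547, -0.6561)
θ=221°: |BD| = 11.7730
θ=221°: circle(B,4.00) ∩ circle(D,10.00): a=2.3190, h=3.2592
θ=221°:   candidates: C₊=(1.3791,2.7273) cross=38.370; C₋=(1.7423,-3.7809) cross=-38.370
θ=221°:   branch + wants cross > 0 → take C=(1.3791,2.7273) (cross=38.370)
θ=221°: ex = (C−B)/|BC| = (0.5334,0.8458); ey = (-0.8458,0.5334)
θ=221°: P = B + 1.91·ex + 1.71·ey = (-1.1822,1.8717)

θ=209°: -1.19 2.06
θ=221°: -1.18 1.87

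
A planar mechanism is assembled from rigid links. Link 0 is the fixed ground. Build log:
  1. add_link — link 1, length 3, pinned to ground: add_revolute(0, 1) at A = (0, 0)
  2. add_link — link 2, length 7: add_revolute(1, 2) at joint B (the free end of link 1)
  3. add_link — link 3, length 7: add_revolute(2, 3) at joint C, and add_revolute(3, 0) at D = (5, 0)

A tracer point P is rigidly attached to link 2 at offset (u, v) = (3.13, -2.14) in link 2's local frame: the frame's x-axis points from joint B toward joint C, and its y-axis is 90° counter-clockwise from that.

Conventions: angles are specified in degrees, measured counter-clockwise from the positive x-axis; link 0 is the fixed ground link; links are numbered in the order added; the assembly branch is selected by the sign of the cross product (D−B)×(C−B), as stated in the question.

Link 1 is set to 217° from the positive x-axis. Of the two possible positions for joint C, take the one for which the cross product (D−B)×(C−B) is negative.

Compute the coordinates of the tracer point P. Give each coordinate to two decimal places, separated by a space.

A=(0,0), D=(5.00,0)
B = A + 3.00·(cos217°, sin217°) = (-2.3959, -1.8054)
|BD| = 7.6131
circle(B,7.00) ∩ circle(D,7.00): a=3.8065, h=5.8745
  candidates: C₊=(-0.0911,4.8042) cross=44.723; C₋=(2.6952,-6.6097) cross=-44.723
  branch - wants cross < 0 → take C=(2.6952,-6.6097) (cross=-44.723)
ex = (C−B)/|BC| = (0.7273,-0.6863); ey = (0.6863,0.7273)
P = B + 3.13·ex + -2.14·ey = (-1.5882,-5.5100)

-1.59 -5.51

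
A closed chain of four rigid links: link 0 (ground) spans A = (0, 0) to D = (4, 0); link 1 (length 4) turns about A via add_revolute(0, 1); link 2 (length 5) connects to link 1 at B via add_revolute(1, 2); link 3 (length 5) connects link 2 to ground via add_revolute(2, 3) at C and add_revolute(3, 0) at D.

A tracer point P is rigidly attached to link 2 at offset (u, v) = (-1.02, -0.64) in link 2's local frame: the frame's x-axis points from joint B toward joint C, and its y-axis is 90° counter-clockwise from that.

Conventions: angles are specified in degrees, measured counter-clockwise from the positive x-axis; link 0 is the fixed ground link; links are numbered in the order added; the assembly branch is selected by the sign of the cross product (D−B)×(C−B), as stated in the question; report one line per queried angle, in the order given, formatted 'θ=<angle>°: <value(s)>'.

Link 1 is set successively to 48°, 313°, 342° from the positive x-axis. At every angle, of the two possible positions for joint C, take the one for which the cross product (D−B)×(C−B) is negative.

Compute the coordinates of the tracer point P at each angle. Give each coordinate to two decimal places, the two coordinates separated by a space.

A=(0,0), D=(4.00,0)
θ=48°: B = A + 4.00·(cos48°, sin48°) = (2.6765, 2.9726)
θ=48°: |BD| = 3.2539
θ=48°: circle(B,5.00) ∩ circle(D,5.00): a=1.6269, h=4.7279
θ=48°:   candidates: C₊=(7.6574,3.4093) cross=15.384; C₋=(-0.9809,-0.4367) cross=-15.384
θ=48°:   branch - wants cross < 0 → take C=(-0.9809,-0.4367) (cross=-15.384)
θ=48°: ex = (C−B)/|BC| = (-0.7315,-0.6819); ey = (0.6819,-0.7315)
θ=48°: P = B + -1.02·ex + -0.64·ey = (2.9862,4.1362)
θ=313°: B = A + 4.00·(cos313°, sin313°) = (2.7280, -2.9254)
θ=313°: |BD| = 3.1900
θ=313°: circle(B,5.00) ∩ circle(D,5.00): a=1.5950, h=4.7388
θ=313°:   candidates: C₊=(-0.9817,0.4269) cross=15.117; C₋=(7.7097,-3.3523) cross=-15.117
θ=313°:   branch - wants cross < 0 → take C=(7.7097,-3.3523) (cross=-15.117)
θ=313°: ex = (C−B)/|BC| = (0.9963,-0.0854); ey = (0.0854,0.9963)
θ=313°: P = B + -1.02·ex + -0.64·ey = (1.6571,-3.4760)
θ=342°: B = A + 4.00·(cos342°, sin342°) = (3.8042, -1.2361)
θ=342°: |BD| = 1.2515
θ=342°: circle(B,5.00) ∩ circle(D,5.00): a=0.6257, h=4.9607
θ=342°:   candidates: C₊=(-0.9975,0.1580) cross=6.208; C₋=(8.8017,-1.3941) cross=-6.208
θ=342°:   branch - wants cross < 0 → take C=(8.8017,-1.3941) (cross=-6.208)
θ=342°: ex = (C−B)/|BC| = (0.9995,-0.0316); ey = (0.0316,0.9995)
θ=342°: P = B + -1.02·ex + -0.64·ey = (2.7645,-1.8435)

θ=48°: 2.99 4.14
θ=313°: 1.66 -3.48
θ=342°: 2.76 -1.84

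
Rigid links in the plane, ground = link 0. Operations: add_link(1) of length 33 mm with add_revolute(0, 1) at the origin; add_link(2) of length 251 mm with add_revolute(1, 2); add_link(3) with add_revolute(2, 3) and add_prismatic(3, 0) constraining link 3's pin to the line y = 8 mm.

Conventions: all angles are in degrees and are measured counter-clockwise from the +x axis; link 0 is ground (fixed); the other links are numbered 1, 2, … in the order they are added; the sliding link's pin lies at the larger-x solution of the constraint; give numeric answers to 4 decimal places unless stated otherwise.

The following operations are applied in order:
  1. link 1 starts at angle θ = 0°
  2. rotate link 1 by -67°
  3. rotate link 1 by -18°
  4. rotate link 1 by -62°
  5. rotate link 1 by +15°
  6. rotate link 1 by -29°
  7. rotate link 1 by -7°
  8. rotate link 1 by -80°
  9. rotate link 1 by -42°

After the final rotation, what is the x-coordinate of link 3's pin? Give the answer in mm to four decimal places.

geometry: r = 33 mm, L = 251 mm, e = 8 mm; θ starts at 0°
rotate link 1 by -67°: θ ← 0° -67° = -67°
rotate link 1 by -18°: θ ← -67° -18° = -85°
rotate link 1 by -62°: θ ← -85° -62° = -147°
rotate link 1 by +15°: θ ← -147° +15° = -132°
rotate link 1 by -29°: θ ← -132° -29° = -161°
rotate link 1 by -7°: θ ← -161° -7° = -168°
rotate link 1 by -80°: θ ← -168° -80° = -248°
rotate link 1 by -42°: θ ← -248° -42° = -290°
crank pin P = (r cos θ, r sin θ) = (11.286665, 31.009856)
h = r sin θ − e = 31.009856 − 8 = 23.009856
x = r cos θ + √(L² − h²) = 11.286665 + 249.943087 = 261.229751

261.2298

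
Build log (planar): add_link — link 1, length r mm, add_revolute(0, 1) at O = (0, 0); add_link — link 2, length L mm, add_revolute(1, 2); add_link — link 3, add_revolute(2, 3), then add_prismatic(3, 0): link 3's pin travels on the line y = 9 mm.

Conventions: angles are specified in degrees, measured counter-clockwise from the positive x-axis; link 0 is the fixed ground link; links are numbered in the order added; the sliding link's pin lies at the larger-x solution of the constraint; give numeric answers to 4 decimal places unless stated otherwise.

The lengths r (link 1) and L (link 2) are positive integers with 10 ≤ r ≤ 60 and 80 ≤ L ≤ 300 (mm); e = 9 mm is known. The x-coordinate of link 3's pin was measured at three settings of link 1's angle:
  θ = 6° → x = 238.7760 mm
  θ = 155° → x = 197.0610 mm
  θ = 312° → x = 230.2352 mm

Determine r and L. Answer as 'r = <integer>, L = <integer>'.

constraint per measurement: (x − r cos θ)² + (r sin θ − e)² = L²
subtracting the θ₁ and θ₂ equations cancels the r² and L² terms:
r = (x₁² − x₂²) / (2[(x₁cos θ₁ + e sin θ₁) − (x₂cos θ₂ + e sin θ₂)]) = 22.0000 → r = 22
L² = (x₁ − r cos θ₁)² + (r sin θ₁ − e)² = 47088.9947 → L = 217.0000 → L = 217
check at θ₃=312°: x = 230.2352 (printed 230.2352) ✓

r = 22, L = 217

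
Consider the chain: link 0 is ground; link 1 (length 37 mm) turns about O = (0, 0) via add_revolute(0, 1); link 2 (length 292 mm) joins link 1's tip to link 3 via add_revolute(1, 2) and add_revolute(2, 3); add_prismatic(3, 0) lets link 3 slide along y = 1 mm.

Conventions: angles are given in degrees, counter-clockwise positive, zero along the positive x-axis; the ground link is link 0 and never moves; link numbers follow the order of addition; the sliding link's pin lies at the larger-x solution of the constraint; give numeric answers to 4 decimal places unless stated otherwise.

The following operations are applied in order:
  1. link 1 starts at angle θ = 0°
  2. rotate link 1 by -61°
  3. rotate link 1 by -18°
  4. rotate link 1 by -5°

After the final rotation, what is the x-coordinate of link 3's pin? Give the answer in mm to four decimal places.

geometry: r = 37 mm, L = 292 mm, e = 1 mm; θ starts at 0°
rotate link 1 by -61°: θ ← 0° -61° = -61°
rotate link 1 by -18°: θ ← -61° -18° = -79°
rotate link 1 by -5°: θ ← -79° -5° = -84°
crank pin P = (r cos θ, r sin θ) = (3.867553, -36.797310)
h = r sin θ − e = -36.797310 − 1 = -37.797310
x = r cos θ + √(L² − h²) = 3.867553 + 289.543370 = 293.410924

293.4109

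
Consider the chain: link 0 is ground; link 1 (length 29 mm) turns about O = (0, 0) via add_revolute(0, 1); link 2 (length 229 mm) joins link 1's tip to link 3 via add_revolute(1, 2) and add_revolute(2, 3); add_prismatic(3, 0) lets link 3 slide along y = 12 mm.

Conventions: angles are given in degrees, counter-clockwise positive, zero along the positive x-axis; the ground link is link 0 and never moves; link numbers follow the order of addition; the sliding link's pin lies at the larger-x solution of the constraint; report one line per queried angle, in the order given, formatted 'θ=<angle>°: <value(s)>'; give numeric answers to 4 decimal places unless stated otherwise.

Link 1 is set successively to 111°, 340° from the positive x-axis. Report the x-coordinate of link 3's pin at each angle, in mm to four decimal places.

geometry: r = 29 mm, L = 229 mm, e = 12 mm
θ=111°: crank pin P = (r cos θ, r sin θ) = (-10.392671, 27.073832)
θ=111°: h = r sin θ − e = 27.073832 − 12 = 15.073832
θ=111°: x = r cos θ + √(L² − h²) = -10.392671 + 228.503347 = 218.110676
θ=340°: crank pin P = (r cos θ, r sin θ) = (27.251086, -9.918584)
θ=340°: h = r sin θ − e = -9.918584 − 12 = -21.918584
θ=340°: x = r cos θ + √(L² − h²) = 27.251086 + 227.948625 = 255.199711

θ=111°: 218.1107
θ=340°: 255.1997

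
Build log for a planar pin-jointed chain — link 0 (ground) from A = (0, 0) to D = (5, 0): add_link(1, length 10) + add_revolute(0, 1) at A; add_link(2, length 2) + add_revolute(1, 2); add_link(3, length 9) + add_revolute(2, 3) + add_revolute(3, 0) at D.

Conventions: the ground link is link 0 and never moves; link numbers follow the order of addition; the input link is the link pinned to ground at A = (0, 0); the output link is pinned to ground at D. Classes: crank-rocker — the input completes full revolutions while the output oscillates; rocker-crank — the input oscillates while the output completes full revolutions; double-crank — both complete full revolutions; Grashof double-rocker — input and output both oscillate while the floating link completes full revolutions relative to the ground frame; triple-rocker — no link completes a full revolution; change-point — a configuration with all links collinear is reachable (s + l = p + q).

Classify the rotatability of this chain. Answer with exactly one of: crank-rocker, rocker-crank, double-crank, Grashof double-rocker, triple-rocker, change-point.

lengths: ground=5, input=10, coupler=2, output=9
sorted: s=2 (shortest), l=10 (longest), p+q=14
s + l = 12 vs p + q = 14
s + l < p + q (Grashof) with shortest = coupler link → Grashof double-rocker

Grashof double-rocker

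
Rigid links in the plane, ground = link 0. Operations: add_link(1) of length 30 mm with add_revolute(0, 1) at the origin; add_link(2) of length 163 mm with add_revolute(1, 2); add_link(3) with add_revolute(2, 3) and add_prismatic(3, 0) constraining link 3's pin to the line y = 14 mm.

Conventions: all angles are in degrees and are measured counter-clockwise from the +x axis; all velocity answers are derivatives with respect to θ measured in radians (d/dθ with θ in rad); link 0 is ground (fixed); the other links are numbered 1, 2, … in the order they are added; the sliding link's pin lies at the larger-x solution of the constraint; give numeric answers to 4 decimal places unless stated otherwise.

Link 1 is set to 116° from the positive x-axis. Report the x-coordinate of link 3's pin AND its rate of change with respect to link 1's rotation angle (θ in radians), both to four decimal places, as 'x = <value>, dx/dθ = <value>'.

geometry: r = 30 mm, L = 163 mm, e = 14 mm
crank pin P = (r cos θ, r sin θ) = (-13.151134, 26.963821)
h = r sin θ − e = 26.963821 − 14 = 12.963821
x = r cos θ + √(L² − h²) = -13.151134 + 162.483659 = 149.332524
dx/dθ = −r sin θ − h·r cos θ/√(L² − h²) (θ in radians; h = 12.963821) = -25.914553

x = 149.3325, dx/dθ = -25.9146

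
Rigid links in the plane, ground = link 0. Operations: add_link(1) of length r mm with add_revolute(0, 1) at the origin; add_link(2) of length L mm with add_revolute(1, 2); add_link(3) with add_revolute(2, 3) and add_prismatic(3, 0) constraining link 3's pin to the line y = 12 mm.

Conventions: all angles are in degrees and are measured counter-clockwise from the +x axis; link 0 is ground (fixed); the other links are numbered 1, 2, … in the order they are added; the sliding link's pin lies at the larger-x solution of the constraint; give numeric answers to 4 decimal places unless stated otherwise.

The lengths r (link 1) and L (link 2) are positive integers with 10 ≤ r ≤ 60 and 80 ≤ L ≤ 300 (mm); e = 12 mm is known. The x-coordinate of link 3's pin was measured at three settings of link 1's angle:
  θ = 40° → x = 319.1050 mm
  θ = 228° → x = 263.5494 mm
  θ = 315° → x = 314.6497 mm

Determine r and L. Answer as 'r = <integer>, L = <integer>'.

constraint per measurement: (x − r cos θ)² + (r sin θ − e)² = L²
subtracting the θ₁ and θ₂ equations cancels the r² and L² terms:
r = (x₁² − x₂²) / (2[(x₁cos θ₁ + e sin θ₁) − (x₂cos θ₂ + e sin θ₂)]) = 37.0000 → r = 37
L² = (x₁ − r cos θ₁)² + (r sin θ₁ − e)² = 84681.0083 → L = 291.0000 → L = 291
check at θ₃=315°: x = 314.6497 (printed 314.6497) ✓

r = 37, L = 291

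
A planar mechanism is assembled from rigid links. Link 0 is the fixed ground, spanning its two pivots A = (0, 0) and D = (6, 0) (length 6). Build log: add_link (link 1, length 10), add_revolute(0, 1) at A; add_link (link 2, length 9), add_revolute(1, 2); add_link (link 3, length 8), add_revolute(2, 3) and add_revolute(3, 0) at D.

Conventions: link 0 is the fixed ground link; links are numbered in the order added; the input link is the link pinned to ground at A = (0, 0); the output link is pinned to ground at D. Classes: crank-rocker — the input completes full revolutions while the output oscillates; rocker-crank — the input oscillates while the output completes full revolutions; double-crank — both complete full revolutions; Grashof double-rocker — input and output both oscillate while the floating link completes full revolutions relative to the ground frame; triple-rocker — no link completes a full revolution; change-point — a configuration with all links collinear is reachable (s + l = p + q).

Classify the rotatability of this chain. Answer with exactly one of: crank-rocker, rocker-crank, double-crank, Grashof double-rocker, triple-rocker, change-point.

lengths: ground=6, input=10, coupler=9, output=8
sorted: s=6 (shortest), l=10 (longest), p+q=17
s + l = 16 vs p + q = 17
s + l < p + q (Grashof) with shortest = ground link → double-crank

double-crank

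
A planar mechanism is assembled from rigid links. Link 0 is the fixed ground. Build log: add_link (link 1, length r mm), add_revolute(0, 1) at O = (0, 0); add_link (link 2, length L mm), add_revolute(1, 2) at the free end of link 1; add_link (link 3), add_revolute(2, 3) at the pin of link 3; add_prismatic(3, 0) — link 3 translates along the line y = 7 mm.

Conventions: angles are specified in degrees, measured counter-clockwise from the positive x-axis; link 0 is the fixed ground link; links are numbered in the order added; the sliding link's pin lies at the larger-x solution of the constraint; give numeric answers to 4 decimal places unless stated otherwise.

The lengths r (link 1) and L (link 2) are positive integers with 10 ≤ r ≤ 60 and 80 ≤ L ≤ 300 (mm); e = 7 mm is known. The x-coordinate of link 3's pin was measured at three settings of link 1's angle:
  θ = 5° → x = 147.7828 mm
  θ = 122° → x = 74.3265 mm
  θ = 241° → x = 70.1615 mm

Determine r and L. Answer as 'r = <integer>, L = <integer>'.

constraint per measurement: (x − r cos θ)² + (r sin θ − e)² = L²
subtracting the θ₁ and θ₂ equations cancels the r² and L² terms:
r = (x₁² − x₂²) / (2[(x₁cos θ₁ + e sin θ₁) − (x₂cos θ₂ + e sin θ₂)]) = 45.0000 → r = 45
L² = (x₁ − r cos θ₁)² + (r sin θ₁ − e)² = 10609.0081 → L = 103.0000 → L = 103
check at θ₃=241°: x = 70.1615 (printed 70.1615) ✓

r = 45, L = 103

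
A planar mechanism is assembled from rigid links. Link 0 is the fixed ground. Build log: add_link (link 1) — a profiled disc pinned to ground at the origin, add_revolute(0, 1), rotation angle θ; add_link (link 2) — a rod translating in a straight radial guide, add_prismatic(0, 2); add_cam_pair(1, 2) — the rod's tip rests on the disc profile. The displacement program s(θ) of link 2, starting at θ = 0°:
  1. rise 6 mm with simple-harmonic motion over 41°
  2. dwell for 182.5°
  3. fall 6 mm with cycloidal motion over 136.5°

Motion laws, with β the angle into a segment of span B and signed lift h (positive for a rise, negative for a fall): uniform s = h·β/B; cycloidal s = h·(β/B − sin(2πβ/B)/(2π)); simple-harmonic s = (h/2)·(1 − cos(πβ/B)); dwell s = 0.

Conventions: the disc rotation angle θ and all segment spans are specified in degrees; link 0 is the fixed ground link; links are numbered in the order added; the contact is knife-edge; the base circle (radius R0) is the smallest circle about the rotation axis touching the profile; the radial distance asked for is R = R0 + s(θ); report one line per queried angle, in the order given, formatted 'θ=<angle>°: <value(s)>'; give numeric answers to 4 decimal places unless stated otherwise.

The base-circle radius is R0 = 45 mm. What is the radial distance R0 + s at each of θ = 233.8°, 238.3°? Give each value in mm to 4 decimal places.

seg 1 [0°–41°] simple-harmonic, h=6: full span → s += 6 → s = 6.0000
seg 2 [41°–223.5°] dwell: s stays 6.0000
seg 3 [223.5°–360°] cycloidal, h=-6: θ=233.8° here. β=10.3, B=136.5. -6·(0.0755 − sin(2π·0.0755)/(2π)) = -0.0168 → s = 5.9832
seg 3 [223.5°–360°] cycloidal, h=-6: θ=238.3° here. β=14.8, B=136.5. -6·(0.1084 − sin(2π·0.1084)/(2π)) = -0.0492 → s = 5.9508
θ=233.8°: R = R0 + s = 45 + 5.9832 = 50.9832
θ=238.3°: R = R0 + s = 45 + 5.9508 = 50.9508

θ=233.8°: 50.9832
θ=238.3°: 50.9508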